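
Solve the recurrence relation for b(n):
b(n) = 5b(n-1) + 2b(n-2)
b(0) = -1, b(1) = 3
Characteristic equation: x² - 5x - 2 = 0.
Discriminant Δ = (5)² + 4·(2) = 33.
Roots r₁,₂ = (5 ± √33)/2, so r₁ = \frac{5}{2} + \frac{\sqrt{33}}{2}, r₂ = \frac{5}{2} - \frac{\sqrt{33}}{2}.
General solution: b(n) = A·r₁^n + B·r₂^n.
From the initial conditions, A + B = -1 and r₁A + r₂B = 3.
Since r₁ - r₂ = √33: A = (3 - (-1)r₂)/√33 = - \frac{1}{2} + \frac{\sqrt{33}}{6}, and B = -1 - A = - \frac{\sqrt{33}}{6} - \frac{1}{2}.
So b(n) = \left(- \frac{1}{2} + \frac{\sqrt{33}}{6}\right)\left(\frac{5}{2} + \frac{\sqrt{33}}{2}\right)^n + \left(- \frac{\sqrt{33}}{6} - \frac{1}{2}\right)\left(\frac{5}{2} - \frac{\sqrt{33}}{2}\right)^n.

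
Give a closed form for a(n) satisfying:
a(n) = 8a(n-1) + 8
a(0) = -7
First-order linear non-homogeneous.
Homogeneous solution: a_h(n) = A·(8)^n.
Try constant particular solution a_p = K: K = 8K + 8 ⇒ K = - \frac{8}{7}.
General: a(n) = A·(8)^n - \frac{8}{7}.
Apply a(0) = -7: A - \frac{8}{7} = -7 ⇒ A = - \frac{41}{7}.
So a(n) = - \frac{41 \cdot 8^{n}}{7} - \frac{8}{7}.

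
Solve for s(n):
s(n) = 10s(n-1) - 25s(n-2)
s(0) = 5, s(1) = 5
Characteristic equation: x² - 10x + 25 = 0, which is (x - (5))².
Repeated root r = 5.
General solution: s(n) = (A + Bn)·(5)^n.
From s(0) = 5: A = 5.
From s(1) = 5: (A + B)·(5) = 5 ⇒ B = -4.
So s(n) = \left(5 - 4 n\right) \cdot (5)^n.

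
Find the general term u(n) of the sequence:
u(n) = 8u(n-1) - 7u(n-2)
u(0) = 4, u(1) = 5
Characteristic equation: x² - 8x + 7 = 0, which factors as (x - (7))(x - (1)) = 0.
Roots r₁ = 7, r₂ = 1 (distinct).
General solution: u(n) = A·(7)^n + B·(1)^n.
From u(0) = 4: A + B = 4.
From u(1) = 5: 7A + B = 5.
Solving: A = \frac{1}{6}, B = \frac{23}{6}.
So u(n) = \frac{7^{n}}{6} + \frac{23}{6}.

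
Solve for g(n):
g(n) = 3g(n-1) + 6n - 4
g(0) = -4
First-order linear with linear forcing.
Homogeneous solution: g_h(n) = A·(3)^n.
Try particular g_p(n) = pn + q. Substituting:
  pn + q = 3(p(n-1) + q) + 6n - 4.
Matching the n-coefficient: p = 3p + 6 ⇒ p = -3.
Matching constants: q = -3p + 3q - 4 ⇒ q = - \frac{5}{2}.
General: g(n) = A·(3)^n - 3 n - \frac{5}{2}.
Apply g(0) = -4: A - \frac{5}{2} = -4 ⇒ A = - \frac{3}{2}.
So g(n) = - \frac{3 \cdot 3^{n}}{2} - 3 n - \frac{5}{2}.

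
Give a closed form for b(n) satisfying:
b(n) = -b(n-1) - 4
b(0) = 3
First-order linear non-homogeneous.
Homogeneous solution: b_h(n) = A·(-1)^n.
Try constant particular solution b_p = K: K = -K - 4 ⇒ K = -2.
General: b(n) = A·(-1)^n - 2.
Apply b(0) = 3: A - 2 = 3 ⇒ A = 5.
So b(n) = 5 \left(-1\right)^{n} - 2.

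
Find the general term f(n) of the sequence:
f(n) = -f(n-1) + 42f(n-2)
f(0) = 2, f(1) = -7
Characteristic equation: x² + x - 42 = 0, which factors as (x - (6))(x - (-7)) = 0.
Roots r₁ = 6, r₂ = -7 (distinct).
General solution: f(n) = A·(6)^n + B·(-7)^n.
From f(0) = 2: A + B = 2.
From f(1) = -7: 6A - 7B = -7.
Solving: A = \frac{7}{13}, B = \frac{19}{13}.
So f(n) = \frac{19 \left(-7\right)^{n}}{13} + \frac{7 \cdot 6^{n}}{13}.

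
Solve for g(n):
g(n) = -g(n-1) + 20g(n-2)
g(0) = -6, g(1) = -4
Characteristic equation: x² + x - 20 = 0, which factors as (x - (-5))(x - (4)) = 0.
Roots r₁ = -5, r₂ = 4 (distinct).
General solution: g(n) = A·(-5)^n + B·(4)^n.
From g(0) = -6: A + B = -6.
From g(1) = -4: -5A + 4B = -4.
Solving: A = - \frac{20}{9}, B = - \frac{34}{9}.
So g(n) = - \frac{20 \left(-5\right)^{n}}{9} - \frac{34 \cdot 4^{n}}{9}.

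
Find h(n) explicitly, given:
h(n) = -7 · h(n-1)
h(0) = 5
Pure geometric recurrence with ratio -7.
By induction h(n) = h(0) · (-7)^n = 5 \left(-7\right)^{n}.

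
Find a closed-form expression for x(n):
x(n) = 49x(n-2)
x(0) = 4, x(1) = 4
Characteristic equation: x² - 49 = 0, which factors as (x - (-7))(x - (7)) = 0.
Roots r₁ = -7, r₂ = 7 (distinct).
General solution: x(n) = A·(-7)^n + B·(7)^n.
From x(0) = 4: A + B = 4.
From x(1) = 4: -7A + 7B = 4.
Solving: A = \frac{12}{7}, B = \frac{16}{7}.
So x(n) = \frac{12 \left(-7\right)^{n}}{7} + \frac{16 \cdot 7^{n}}{7}.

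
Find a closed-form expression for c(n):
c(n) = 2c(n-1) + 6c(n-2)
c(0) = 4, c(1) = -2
Characteristic equation: x² - 2x - 6 = 0.
Discriminant Δ = (2)² + 4·(6) = 28.
Roots r₁,₂ = (2 ± √28)/2, so r₁ = 1 + \sqrt{7}, r₂ = 1 - \sqrt{7}.
General solution: c(n) = A·r₁^n + B·r₂^n.
From the initial conditions, A + B = 4 and r₁A + r₂B = -2.
Since r₁ - r₂ = √28: A = (-2 - (4)r₂)/√28 = 2 - \frac{3 \sqrt{7}}{7}, and B = 4 - A = \frac{3 \sqrt{7}}{7} + 2.
So c(n) = \left(2 - \frac{3 \sqrt{7}}{7}\right)\left(1 + \sqrt{7}\right)^n + \left(\frac{3 \sqrt{7}}{7} + 2\right)\left(1 - \sqrt{7}\right)^n.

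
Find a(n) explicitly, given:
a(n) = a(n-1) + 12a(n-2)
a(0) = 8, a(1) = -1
Characteristic equation: x² - x - 12 = 0, which factors as (x - (-3))(x - (4)) = 0.
Roots r₁ = -3, r₂ = 4 (distinct).
General solution: a(n) = A·(-3)^n + B·(4)^n.
From a(0) = 8: A + B = 8.
From a(1) = -1: -3A + 4B = -1.
Solving: A = \frac{33}{7}, B = \frac{23}{7}.
So a(n) = \frac{33 \left(-3\right)^{n}}{7} + \frac{23 \cdot 4^{n}}{7}.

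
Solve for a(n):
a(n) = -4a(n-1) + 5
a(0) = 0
First-order linear non-homogeneous.
Homogeneous solution: a_h(n) = A·(-4)^n.
Try constant particular solution a_p = K: K = -4K + 5 ⇒ K = 1.
General: a(n) = A·(-4)^n + 1.
Apply a(0) = 0: A + 1 = 0 ⇒ A = -1.
So a(n) = 1 - \left(-4\right)^{n}.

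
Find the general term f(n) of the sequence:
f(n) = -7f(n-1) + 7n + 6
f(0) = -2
First-order linear with linear forcing.
Homogeneous solution: f_h(n) = A·(-7)^n.
Try particular f_p(n) = pn + q. Substituting:
  pn + q = -7(p(n-1) + q) + 7n + 6.
Matching the n-coefficient: p = -7p + 7 ⇒ p = \frac{7}{8}.
Matching constants: q = 7p - 7q + 6 ⇒ q = \frac{97}{64}.
General: f(n) = A·(-7)^n + \frac{7 n}{8} + \frac{97}{64}.
Apply f(0) = -2: A + \frac{97}{64} = -2 ⇒ A = - \frac{225}{64}.
So f(n) = - \frac{225 \left(-7\right)^{n}}{64} + \frac{7 n}{8} + \frac{97}{64}.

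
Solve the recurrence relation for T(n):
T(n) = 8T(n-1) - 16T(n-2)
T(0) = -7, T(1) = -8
Characteristic equation: x² - 8x + 16 = 0, which is (x - (4))².
Repeated root r = 4.
General solution: T(n) = (A + Bn)·(4)^n.
From T(0) = -7: A = -7.
From T(1) = -8: (A + B)·(4) = -8 ⇒ B = 5.
So T(n) = \left(5 n - 7\right) \cdot (4)^n.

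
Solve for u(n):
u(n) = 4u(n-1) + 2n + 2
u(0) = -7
First-order linear with linear forcing.
Homogeneous solution: u_h(n) = A·(4)^n.
Try particular u_p(n) = pn + q. Substituting:
  pn + q = 4(p(n-1) + q) + 2n + 2.
Matching the n-coefficient: p = 4p + 2 ⇒ p = - \frac{2}{3}.
Matching constants: q = -4p + 4q + 2 ⇒ q = - \frac{14}{9}.
General: u(n) = A·(4)^n - \frac{2 n}{3} - \frac{14}{9}.
Apply u(0) = -7: A - \frac{14}{9} = -7 ⇒ A = - \frac{49}{9}.
So u(n) = - \frac{49 \cdot 4^{n}}{9} - \frac{2 n}{3} - \frac{14}{9}.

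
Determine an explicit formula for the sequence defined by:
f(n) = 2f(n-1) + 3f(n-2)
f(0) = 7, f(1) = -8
Characteristic equation: x² - 2x - 3 = 0, which factors as (x - (-1))(x - (3)) = 0.
Roots r₁ = -1, r₂ = 3 (distinct).
General solution: f(n) = A·(-1)^n + B·(3)^n.
From f(0) = 7: A + B = 7.
From f(1) = -8: -A + 3B = -8.
Solving: A = \frac{29}{4}, B = - \frac{1}{4}.
So f(n) = \frac{29 \left(-1\right)^{n}}{4} - \frac{3^{n}}{4}.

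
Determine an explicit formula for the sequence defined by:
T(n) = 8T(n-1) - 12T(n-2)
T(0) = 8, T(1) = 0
Characteristic equation: x² - 8x + 12 = 0, which factors as (x - (2))(x - (6)) = 0.
Roots r₁ = 2, r₂ = 6 (distinct).
General solution: T(n) = A·(2)^n + B·(6)^n.
From T(0) = 8: A + B = 8.
From T(1) = 0: 2A + 6B = 0.
Solving: A = 12, B = -4.
So T(n) = 12 \cdot 2^{n} - 4 \cdot 6^{n}.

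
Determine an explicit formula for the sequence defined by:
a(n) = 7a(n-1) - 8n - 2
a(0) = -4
First-order linear with linear forcing.
Homogeneous solution: a_h(n) = A·(7)^n.
Try particular a_p(n) = pn + q. Substituting:
  pn + q = 7(p(n-1) + q) - 8n - 2.
Matching the n-coefficient: p = 7p - 8 ⇒ p = \frac{4}{3}.
Matching constants: q = -7p + 7q - 2 ⇒ q = \frac{17}{9}.
General: a(n) = A·(7)^n + \frac{4 n}{3} + \frac{17}{9}.
Apply a(0) = -4: A + \frac{17}{9} = -4 ⇒ A = - \frac{53}{9}.
So a(n) = - \frac{53 \cdot 7^{n}}{9} + \frac{4 n}{3} + \frac{17}{9}.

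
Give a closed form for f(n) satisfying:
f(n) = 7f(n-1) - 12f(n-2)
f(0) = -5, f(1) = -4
Characteristic equation: x² - 7x + 12 = 0, which factors as (x - (3))(x - (4)) = 0.
Roots r₁ = 3, r₂ = 4 (distinct).
General solution: f(n) = A·(3)^n + B·(4)^n.
From f(0) = -5: A + B = -5.
From f(1) = -4: 3A + 4B = -4.
Solving: A = -16, B = 11.
So f(n) = - 16 \cdot 3^{n} + 11 \cdot 4^{n}.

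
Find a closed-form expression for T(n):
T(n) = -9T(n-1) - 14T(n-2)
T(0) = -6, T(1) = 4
Characteristic equation: x² + 9x + 14 = 0, which factors as (x - (-2))(x - (-7)) = 0.
Roots r₁ = -2, r₂ = -7 (distinct).
General solution: T(n) = A·(-2)^n + B·(-7)^n.
From T(0) = -6: A + B = -6.
From T(1) = 4: -2A - 7B = 4.
Solving: A = - \frac{38}{5}, B = \frac{8}{5}.
So T(n) = - \frac{38 \left(-2\right)^{n}}{5} + \frac{8 \left(-7\right)^{n}}{5}.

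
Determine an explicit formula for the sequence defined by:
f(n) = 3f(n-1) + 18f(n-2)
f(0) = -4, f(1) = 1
Characteristic equation: x² - 3x - 18 = 0, which factors as (x - (6))(x - (-3)) = 0.
Roots r₁ = 6, r₂ = -3 (distinct).
General solution: f(n) = A·(6)^n + B·(-3)^n.
From f(0) = -4: A + B = -4.
From f(1) = 1: 6A - 3B = 1.
Solving: A = - \frac{11}{9}, B = - \frac{25}{9}.
So f(n) = - \frac{25 \left(-3\right)^{n}}{9} - \frac{11 \cdot 6^{n}}{9}.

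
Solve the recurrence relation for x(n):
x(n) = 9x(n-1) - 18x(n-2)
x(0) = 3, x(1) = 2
Characteristic equation: x² - 9x + 18 = 0, which factors as (x - (3))(x - (6)) = 0.
Roots r₁ = 3, r₂ = 6 (distinct).
General solution: x(n) = A·(3)^n + B·(6)^n.
From x(0) = 3: A + B = 3.
From x(1) = 2: 3A + 6B = 2.
Solving: A = \frac{16}{3}, B = - \frac{7}{3}.
So x(n) = \frac{16 \cdot 3^{n}}{3} - \frac{7 \cdot 6^{n}}{3}.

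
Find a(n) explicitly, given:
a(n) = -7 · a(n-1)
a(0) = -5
Pure geometric recurrence with ratio -7.
By induction a(n) = a(0) · (-7)^n = - 5 \left(-7\right)^{n}.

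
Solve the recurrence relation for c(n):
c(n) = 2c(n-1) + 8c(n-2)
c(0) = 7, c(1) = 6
Characteristic equation: x² - 2x - 8 = 0, which factors as (x - (4))(x - (-2)) = 0.
Roots r₁ = 4, r₂ = -2 (distinct).
General solution: c(n) = A·(4)^n + B·(-2)^n.
From c(0) = 7: A + B = 7.
From c(1) = 6: 4A - 2B = 6.
Solving: A = \frac{10}{3}, B = \frac{11}{3}.
So c(n) = \frac{11 \left(-2\right)^{n}}{3} + \frac{10 \cdot 4^{n}}{3}.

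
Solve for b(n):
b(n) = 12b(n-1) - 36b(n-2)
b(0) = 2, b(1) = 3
Characteristic equation: x² - 12x + 36 = 0, which is (x - (6))².
Repeated root r = 6.
General solution: b(n) = (A + Bn)·(6)^n.
From b(0) = 2: A = 2.
From b(1) = 3: (A + B)·(6) = 3 ⇒ B = - \frac{3}{2}.
So b(n) = \left(2 - \frac{3 n}{2}\right) \cdot (6)^n.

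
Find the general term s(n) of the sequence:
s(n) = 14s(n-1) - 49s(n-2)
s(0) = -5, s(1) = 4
Characteristic equation: x² - 14x + 49 = 0, which is (x - (7))².
Repeated root r = 7.
General solution: s(n) = (A + Bn)·(7)^n.
From s(0) = -5: A = -5.
From s(1) = 4: (A + B)·(7) = 4 ⇒ B = \frac{39}{7}.
So s(n) = \left(\frac{39 n}{7} - 5\right) \cdot (7)^n.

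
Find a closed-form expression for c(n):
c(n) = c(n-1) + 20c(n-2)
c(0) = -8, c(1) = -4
Characteristic equation: x² - x - 20 = 0, which factors as (x - (5))(x - (-4)) = 0.
Roots r₁ = 5, r₂ = -4 (distinct).
General solution: c(n) = A·(5)^n + B·(-4)^n.
From c(0) = -8: A + B = -8.
From c(1) = -4: 5A - 4B = -4.
Solving: A = -4, B = -4.
So c(n) = - 4 \left(-4\right)^{n} - 4 \cdot 5^{n}.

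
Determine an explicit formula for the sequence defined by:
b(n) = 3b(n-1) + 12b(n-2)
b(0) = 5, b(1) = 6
Characteristic equation: x² - 3x - 12 = 0.
Discriminant Δ = (3)² + 4·(12) = 57.
Roots r₁,₂ = (3 ± √57)/2, so r₁ = \frac{3}{2} + \frac{\sqrt{57}}{2}, r₂ = \frac{3}{2} - \frac{\sqrt{57}}{2}.
General solution: b(n) = A·r₁^n + B·r₂^n.
From the initial conditions, A + B = 5 and r₁A + r₂B = 6.
Since r₁ - r₂ = √57: A = (6 - (5)r₂)/√57 = \frac{5}{2} - \frac{\sqrt{57}}{38}, and B = 5 - A = \frac{\sqrt{57}}{38} + \frac{5}{2}.
So b(n) = \left(\frac{5}{2} - \frac{\sqrt{57}}{38}\right)\left(\frac{3}{2} + \frac{\sqrt{57}}{2}\right)^n + \left(\frac{\sqrt{57}}{38} + \frac{5}{2}\right)\left(\frac{3}{2} - \frac{\sqrt{57}}{2}\right)^n.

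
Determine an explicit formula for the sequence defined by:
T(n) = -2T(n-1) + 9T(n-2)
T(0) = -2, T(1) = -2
Characteristic equation: x² + 2x - 9 = 0.
Discriminant Δ = (-2)² + 4·(9) = 40.
Roots r₁,₂ = (-2 ± √40)/2, so r₁ = -1 + \sqrt{10}, r₂ = - \sqrt{10} - 1.
General solution: T(n) = A·r₁^n + B·r₂^n.
From the initial conditions, A + B = -2 and r₁A + r₂B = -2.
Since r₁ - r₂ = √40: A = (-2 - (-2)r₂)/√40 = -1 - \frac{\sqrt{10}}{5}, and B = -2 - A = -1 + \frac{\sqrt{10}}{5}.
So T(n) = \left(-1 - \frac{\sqrt{10}}{5}\right)\left(-1 + \sqrt{10}\right)^n + \left(-1 + \frac{\sqrt{10}}{5}\right)\left(- \sqrt{10} - 1\right)^n.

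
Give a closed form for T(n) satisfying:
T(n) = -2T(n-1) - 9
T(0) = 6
First-order linear non-homogeneous.
Homogeneous solution: T_h(n) = A·(-2)^n.
Try constant particular solution T_p = K: K = -2K - 9 ⇒ K = -3.
General: T(n) = A·(-2)^n - 3.
Apply T(0) = 6: A - 3 = 6 ⇒ A = 9.
So T(n) = 9 \left(-2\right)^{n} - 3.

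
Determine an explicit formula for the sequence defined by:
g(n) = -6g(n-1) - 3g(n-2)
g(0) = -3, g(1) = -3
Characteristic equation: x² + 6x + 3 = 0.
Discriminant Δ = (-6)² + 4·(-3) = 24.
Roots r₁,₂ = (-6 ± √24)/2, so r₁ = -3 + \sqrt{6}, r₂ = -3 - \sqrt{6}.
General solution: g(n) = A·r₁^n + B·r₂^n.
From the initial conditions, A + B = -3 and r₁A + r₂B = -3.
Since r₁ - r₂ = √24: A = (-3 - (-3)r₂)/√24 = - \sqrt{6} - \frac{3}{2}, and B = -3 - A = - \frac{3}{2} + \sqrt{6}.
So g(n) = \left(- \sqrt{6} - \frac{3}{2}\right)\left(-3 + \sqrt{6}\right)^n + \left(- \frac{3}{2} + \sqrt{6}\right)\left(-3 - \sqrt{6}\right)^n.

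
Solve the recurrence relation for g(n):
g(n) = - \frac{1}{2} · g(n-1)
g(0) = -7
Pure geometric recurrence with ratio - \frac{1}{2}.
By induction g(n) = g(0) · (- \frac{1}{2})^n = - 7 \left(- \frac{1}{2}\right)^{n}.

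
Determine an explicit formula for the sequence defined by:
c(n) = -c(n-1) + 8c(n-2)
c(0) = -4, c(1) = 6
Characteristic equation: x² + x - 8 = 0.
Discriminant Δ = (-1)² + 4·(8) = 33.
Roots r₁,₂ = (-1 ± √33)/2, so r₁ = - \frac{1}{2} + \frac{\sqrt{33}}{2}, r₂ = - \frac{\sqrt{33}}{2} - \frac{1}{2}.
General solution: c(n) = A·r₁^n + B·r₂^n.
From the initial conditions, A + B = -4 and r₁A + r₂B = 6.
Since r₁ - r₂ = √33: A = (6 - (-4)r₂)/√33 = -2 + \frac{4 \sqrt{33}}{33}, and B = -4 - A = -2 - \frac{4 \sqrt{33}}{33}.
So c(n) = \left(-2 + \frac{4 \sqrt{33}}{33}\right)\left(- \frac{1}{2} + \frac{\sqrt{33}}{2}\right)^n + \left(-2 - \frac{4 \sqrt{33}}{33}\right)\left(- \frac{\sqrt{33}}{2} - \frac{1}{2}\right)^n.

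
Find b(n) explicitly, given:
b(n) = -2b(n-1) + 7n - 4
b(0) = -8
First-order linear with linear forcing.
Homogeneous solution: b_h(n) = A·(-2)^n.
Try particular b_p(n) = pn + q. Substituting:
  pn + q = -2(p(n-1) + q) + 7n - 4.
Matching the n-coefficient: p = -2p + 7 ⇒ p = \frac{7}{3}.
Matching constants: q = 2p - 2q - 4 ⇒ q = \frac{2}{9}.
General: b(n) = A·(-2)^n + \frac{7 n}{3} + \frac{2}{9}.
Apply b(0) = -8: A + \frac{2}{9} = -8 ⇒ A = - \frac{74}{9}.
So b(n) = - \frac{74 \left(-2\right)^{n}}{9} + \frac{7 n}{3} + \frac{2}{9}.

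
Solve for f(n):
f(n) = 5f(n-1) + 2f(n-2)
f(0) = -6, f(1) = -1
Characteristic equation: x² - 5x - 2 = 0.
Discriminant Δ = (5)² + 4·(2) = 33.
Roots r₁,₂ = (5 ± √33)/2, so r₁ = \frac{5}{2} + \frac{\sqrt{33}}{2}, r₂ = \frac{5}{2} - \frac{\sqrt{33}}{2}.
General solution: f(n) = A·r₁^n + B·r₂^n.
From the initial conditions, A + B = -6 and r₁A + r₂B = -1.
Since r₁ - r₂ = √33: A = (-1 - (-6)r₂)/√33 = -3 + \frac{14 \sqrt{33}}{33}, and B = -6 - A = -3 - \frac{14 \sqrt{33}}{33}.
So f(n) = \left(-3 + \frac{14 \sqrt{33}}{33}\right)\left(\frac{5}{2} + \frac{\sqrt{33}}{2}\right)^n + \left(-3 - \frac{14 \sqrt{33}}{33}\right)\left(\frac{5}{2} - \frac{\sqrt{33}}{2}\right)^n.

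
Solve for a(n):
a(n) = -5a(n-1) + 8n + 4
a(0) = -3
First-order linear with linear forcing.
Homogeneous solution: a_h(n) = A·(-5)^n.
Try particular a_p(n) = pn + q. Substituting:
  pn + q = -5(p(n-1) + q) + 8n + 4.
Matching the n-coefficient: p = -5p + 8 ⇒ p = \frac{4}{3}.
Matching constants: q = 5p - 5q + 4 ⇒ q = \frac{16}{9}.
General: a(n) = A·(-5)^n + \frac{4 n}{3} + \frac{16}{9}.
Apply a(0) = -3: A + \frac{16}{9} = -3 ⇒ A = - \frac{43}{9}.
So a(n) = - \frac{43 \left(-5\right)^{n}}{9} + \frac{4 n}{3} + \frac{16}{9}.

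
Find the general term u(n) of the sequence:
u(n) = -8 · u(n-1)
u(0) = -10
Pure geometric recurrence with ratio -8.
By induction u(n) = u(0) · (-8)^n = - 10 \left(-8\right)^{n}.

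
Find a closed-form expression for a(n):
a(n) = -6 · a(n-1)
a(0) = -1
Pure geometric recurrence with ratio -6.
By induction a(n) = a(0) · (-6)^n = - \left(-6\right)^{n}.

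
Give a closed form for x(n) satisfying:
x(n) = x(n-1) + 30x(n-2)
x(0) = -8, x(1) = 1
Characteristic equation: x² - x - 30 = 0, which factors as (x - (-5))(x - (6)) = 0.
Roots r₁ = -5, r₂ = 6 (distinct).
General solution: x(n) = A·(-5)^n + B·(6)^n.
From x(0) = -8: A + B = -8.
From x(1) = 1: -5A + 6B = 1.
Solving: A = - \frac{49}{11}, B = - \frac{39}{11}.
So x(n) = - \frac{49 \left(-5\right)^{n}}{11} - \frac{39 \cdot 6^{n}}{11}.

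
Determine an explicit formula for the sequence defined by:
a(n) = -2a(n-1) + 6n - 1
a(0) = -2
First-order linear with linear forcing.
Homogeneous solution: a_h(n) = A·(-2)^n.
Try particular a_p(n) = pn + q. Substituting:
  pn + q = -2(p(n-1) + q) + 6n - 1.
Matching the n-coefficient: p = -2p + 6 ⇒ p = 2.
Matching constants: q = 2p - 2q - 1 ⇒ q = 1.
General: a(n) = A·(-2)^n + 2 n + 1.
Apply a(0) = -2: A + 1 = -2 ⇒ A = -3.
So a(n) = - 3 \left(-2\right)^{n} + 2 n + 1.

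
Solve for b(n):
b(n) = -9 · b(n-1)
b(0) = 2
Pure geometric recurrence with ratio -9.
By induction b(n) = b(0) · (-9)^n = 2 \left(-9\right)^{n}.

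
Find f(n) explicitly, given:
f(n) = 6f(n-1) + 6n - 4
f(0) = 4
First-order linear with linear forcing.
Homogeneous solution: f_h(n) = A·(6)^n.
Try particular f_p(n) = pn + q. Substituting:
  pn + q = 6(p(n-1) + q) + 6n - 4.
Matching the n-coefficient: p = 6p + 6 ⇒ p = - \frac{6}{5}.
Matching constants: q = -6p + 6q - 4 ⇒ q = - \frac{16}{25}.
General: f(n) = A·(6)^n - \frac{6 n}{5} - \frac{16}{25}.
Apply f(0) = 4: A - \frac{16}{25} = 4 ⇒ A = \frac{116}{25}.
So f(n) = \frac{116 \cdot 6^{n}}{25} - \frac{6 n}{5} - \frac{16}{25}.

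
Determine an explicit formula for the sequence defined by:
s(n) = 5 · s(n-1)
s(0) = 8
Pure geometric recurrence with ratio 5.
By induction s(n) = s(0) · (5)^n = 8 \cdot 5^{n}.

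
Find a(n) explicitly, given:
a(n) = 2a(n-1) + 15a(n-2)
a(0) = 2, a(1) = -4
Characteristic equation: x² - 2x - 15 = 0, which factors as (x - (-3))(x - (5)) = 0.
Roots r₁ = -3, r₂ = 5 (distinct).
General solution: a(n) = A·(-3)^n + B·(5)^n.
From a(0) = 2: A + B = 2.
From a(1) = -4: -3A + 5B = -4.
Solving: A = \frac{7}{4}, B = \frac{1}{4}.
So a(n) = \frac{7 \left(-3\right)^{n}}{4} + \frac{5^{n}}{4}.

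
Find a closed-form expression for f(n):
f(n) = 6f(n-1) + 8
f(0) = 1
First-order linear non-homogeneous.
Homogeneous solution: f_h(n) = A·(6)^n.
Try constant particular solution f_p = K: K = 6K + 8 ⇒ K = - \frac{8}{5}.
General: f(n) = A·(6)^n - \frac{8}{5}.
Apply f(0) = 1: A - \frac{8}{5} = 1 ⇒ A = \frac{13}{5}.
So f(n) = \frac{13 \cdot 6^{n}}{5} - \frac{8}{5}.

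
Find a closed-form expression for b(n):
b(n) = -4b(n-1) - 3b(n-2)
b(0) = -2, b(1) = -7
Characteristic equation: x² + 4x + 3 = 0, which factors as (x - (-1))(x - (-3)) = 0.
Roots r₁ = -1, r₂ = -3 (distinct).
General solution: b(n) = A·(-1)^n + B·(-3)^n.
From b(0) = -2: A + B = -2.
From b(1) = -7: -A - 3B = -7.
Solving: A = - \frac{13}{2}, B = \frac{9}{2}.
So b(n) = - \frac{13 \left(-1\right)^{n}}{2} + \frac{9 \left(-3\right)^{n}}{2}.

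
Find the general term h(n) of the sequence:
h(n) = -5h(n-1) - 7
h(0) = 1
First-order linear non-homogeneous.
Homogeneous solution: h_h(n) = A·(-5)^n.
Try constant particular solution h_p = K: K = -5K - 7 ⇒ K = - \frac{7}{6}.
General: h(n) = A·(-5)^n - \frac{7}{6}.
Apply h(0) = 1: A - \frac{7}{6} = 1 ⇒ A = \frac{13}{6}.
So h(n) = \frac{13 \left(-5\right)^{n}}{6} - \frac{7}{6}.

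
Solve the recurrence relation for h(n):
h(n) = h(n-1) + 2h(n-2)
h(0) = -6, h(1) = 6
Characteristic equation: x² - x - 2 = 0, which factors as (x - (-1))(x - (2)) = 0.
Roots r₁ = -1, r₂ = 2 (distinct).
General solution: h(n) = A·(-1)^n + B·(2)^n.
From h(0) = -6: A + B = -6.
From h(1) = 6: -A + 2B = 6.
Solving: A = -6, B = 0.
So h(n) = - 6 \left(-1\right)^{n}.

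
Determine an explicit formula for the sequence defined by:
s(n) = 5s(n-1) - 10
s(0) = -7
First-order linear non-homogeneous.
Homogeneous solution: s_h(n) = A·(5)^n.
Try constant particular solution s_p = K: K = 5K - 10 ⇒ K = \frac{5}{2}.
General: s(n) = A·(5)^n + \frac{5}{2}.
Apply s(0) = -7: A + \frac{5}{2} = -7 ⇒ A = - \frac{19}{2}.
So s(n) = \frac{5}{2} - \frac{19 \cdot 5^{n}}{2}.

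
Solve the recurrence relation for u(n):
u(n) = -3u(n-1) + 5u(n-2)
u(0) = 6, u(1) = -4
Characteristic equation: x² + 3x - 5 = 0.
Discriminant Δ = (-3)² + 4·(5) = 29.
Roots r₁,₂ = (-3 ± √29)/2, so r₁ = - \frac{3}{2} + \frac{\sqrt{29}}{2}, r₂ = - \frac{\sqrt{29}}{2} - \frac{3}{2}.
General solution: u(n) = A·r₁^n + B·r₂^n.
From the initial conditions, A + B = 6 and r₁A + r₂B = -4.
Since r₁ - r₂ = √29: A = (-4 - (6)r₂)/√29 = \frac{5 \sqrt{29}}{29} + 3, and B = 6 - A = 3 - \frac{5 \sqrt{29}}{29}.
So u(n) = \left(\frac{5 \sqrt{29}}{29} + 3\right)\left(- \frac{3}{2} + \frac{\sqrt{29}}{2}\right)^n + \left(3 - \frac{5 \sqrt{29}}{29}\right)\left(- \frac{\sqrt{29}}{2} - \frac{3}{2}\right)^n.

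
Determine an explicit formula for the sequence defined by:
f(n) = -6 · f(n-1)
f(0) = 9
Pure geometric recurrence with ratio -6.
By induction f(n) = f(0) · (-6)^n = 9 \left(-6\right)^{n}.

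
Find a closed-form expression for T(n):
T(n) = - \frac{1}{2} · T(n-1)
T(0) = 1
Pure geometric recurrence with ratio - \frac{1}{2}.
By induction T(n) = T(0) · (- \frac{1}{2})^n = \left(- \frac{1}{2}\right)^{n}.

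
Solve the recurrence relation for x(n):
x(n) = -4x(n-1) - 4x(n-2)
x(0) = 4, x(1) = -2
Characteristic equation: x² + 4x + 4 = 0, which is (x - (-2))².
Repeated root r = -2.
General solution: x(n) = (A + Bn)·(-2)^n.
From x(0) = 4: A = 4.
From x(1) = -2: (A + B)·(-2) = -2 ⇒ B = -3.
So x(n) = \left(4 - 3 n\right) \cdot (-2)^n.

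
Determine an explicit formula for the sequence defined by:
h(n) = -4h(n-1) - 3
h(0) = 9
First-order linear non-homogeneous.
Homogeneous solution: h_h(n) = A·(-4)^n.
Try constant particular solution h_p = K: K = -4K - 3 ⇒ K = - \frac{3}{5}.
General: h(n) = A·(-4)^n - \frac{3}{5}.
Apply h(0) = 9: A - \frac{3}{5} = 9 ⇒ A = \frac{48}{5}.
So h(n) = \frac{48 \left(-4\right)^{n}}{5} - \frac{3}{5}.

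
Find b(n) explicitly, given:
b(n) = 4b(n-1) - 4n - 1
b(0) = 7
First-order linear with linear forcing.
Homogeneous solution: b_h(n) = A·(4)^n.
Try particular b_p(n) = pn + q. Substituting:
  pn + q = 4(p(n-1) + q) - 4n - 1.
Matching the n-coefficient: p = 4p - 4 ⇒ p = \frac{4}{3}.
Matching constants: q = -4p + 4q - 1 ⇒ q = \frac{19}{9}.
General: b(n) = A·(4)^n + \frac{4 n}{3} + \frac{19}{9}.
Apply b(0) = 7: A + \frac{19}{9} = 7 ⇒ A = \frac{44}{9}.
So b(n) = \frac{44 \cdot 4^{n}}{9} + \frac{4 n}{3} + \frac{19}{9}.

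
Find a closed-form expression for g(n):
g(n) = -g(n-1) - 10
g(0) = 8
First-order linear non-homogeneous.
Homogeneous solution: g_h(n) = A·(-1)^n.
Try constant particular solution g_p = K: K = -K - 10 ⇒ K = -5.
General: g(n) = A·(-1)^n - 5.
Apply g(0) = 8: A - 5 = 8 ⇒ A = 13.
So g(n) = 13 \left(-1\right)^{n} - 5.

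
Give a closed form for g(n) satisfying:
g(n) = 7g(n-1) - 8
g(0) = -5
First-order linear non-homogeneous.
Homogeneous solution: g_h(n) = A·(7)^n.
Try constant particular solution g_p = K: K = 7K - 8 ⇒ K = \frac{4}{3}.
General: g(n) = A·(7)^n + \frac{4}{3}.
Apply g(0) = -5: A + \frac{4}{3} = -5 ⇒ A = - \frac{19}{3}.
So g(n) = \frac{4}{3} - \frac{19 \cdot 7^{n}}{3}.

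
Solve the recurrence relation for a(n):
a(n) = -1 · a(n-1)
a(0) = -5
Pure geometric recurrence with ratio -1.
By induction a(n) = a(0) · (-1)^n = - 5 \left(-1\right)^{n}.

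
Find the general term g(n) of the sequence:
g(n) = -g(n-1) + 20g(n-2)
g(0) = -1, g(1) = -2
Characteristic equation: x² + x - 20 = 0, which factors as (x - (-5))(x - (4)) = 0.
Roots r₁ = -5, r₂ = 4 (distinct).
General solution: g(n) = A·(-5)^n + B·(4)^n.
From g(0) = -1: A + B = -1.
From g(1) = -2: -5A + 4B = -2.
Solving: A = - \frac{2}{9}, B = - \frac{7}{9}.
So g(n) = - \frac{2 \left(-5\right)^{n}}{9} - \frac{7 \cdot 4^{n}}{9}.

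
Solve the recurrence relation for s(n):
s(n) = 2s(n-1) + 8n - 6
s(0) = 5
First-order linear with linear forcing.
Homogeneous solution: s_h(n) = A·(2)^n.
Try particular s_p(n) = pn + q. Substituting:
  pn + q = 2(p(n-1) + q) + 8n - 6.
Matching the n-coefficient: p = 2p + 8 ⇒ p = -8.
Matching constants: q = -2p + 2q - 6 ⇒ q = -10.
General: s(n) = A·(2)^n - 8 n - 10.
Apply s(0) = 5: A - 10 = 5 ⇒ A = 15.
So s(n) = 15 \cdot 2^{n} - 8 n - 10.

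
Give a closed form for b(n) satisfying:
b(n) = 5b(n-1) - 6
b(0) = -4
First-order linear non-homogeneous.
Homogeneous solution: b_h(n) = A·(5)^n.
Try constant particular solution b_p = K: K = 5K - 6 ⇒ K = \frac{3}{2}.
General: b(n) = A·(5)^n + \frac{3}{2}.
Apply b(0) = -4: A + \frac{3}{2} = -4 ⇒ A = - \frac{11}{2}.
So b(n) = \frac{3}{2} - \frac{11 \cdot 5^{n}}{2}.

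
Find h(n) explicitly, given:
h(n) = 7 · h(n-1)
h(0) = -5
Pure geometric recurrence with ratio 7.
By induction h(n) = h(0) · (7)^n = - 5 \cdot 7^{n}.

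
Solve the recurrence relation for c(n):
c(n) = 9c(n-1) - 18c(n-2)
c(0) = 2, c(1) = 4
Characteristic equation: x² - 9x + 18 = 0, which factors as (x - (6))(x - (3)) = 0.
Roots r₁ = 6, r₂ = 3 (distinct).
General solution: c(n) = A·(6)^n + B·(3)^n.
From c(0) = 2: A + B = 2.
From c(1) = 4: 6A + 3B = 4.
Solving: A = - \frac{2}{3}, B = \frac{8}{3}.
So c(n) = \frac{8 \cdot 3^{n}}{3} - \frac{2 \cdot 6^{n}}{3}.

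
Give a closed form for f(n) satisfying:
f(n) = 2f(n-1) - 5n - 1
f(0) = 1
First-order linear with linear forcing.
Homogeneous solution: f_h(n) = A·(2)^n.
Try particular f_p(n) = pn + q. Substituting:
  pn + q = 2(p(n-1) + q) - 5n - 1.
Matching the n-coefficient: p = 2p - 5 ⇒ p = 5.
Matching constants: q = -2p + 2q - 1 ⇒ q = 11.
General: f(n) = A·(2)^n + 5 n + 11.
Apply f(0) = 1: A + 11 = 1 ⇒ A = -10.
So f(n) = - 10 \cdot 2^{n} + 5 n + 11.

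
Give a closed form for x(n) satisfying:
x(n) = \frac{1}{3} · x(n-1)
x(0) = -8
Pure geometric recurrence with ratio \frac{1}{3}.
By induction x(n) = x(0) · (\frac{1}{3})^n = - 8 \cdot 3^{- n}.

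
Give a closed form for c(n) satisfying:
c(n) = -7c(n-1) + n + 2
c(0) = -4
First-order linear with linear forcing.
Homogeneous solution: c_h(n) = A·(-7)^n.
Try particular c_p(n) = pn + q. Substituting:
  pn + q = -7(p(n-1) + q) + n + 2.
Matching the n-coefficient: p = -7p + 1 ⇒ p = \frac{1}{8}.
Matching constants: q = 7p - 7q + 2 ⇒ q = \frac{23}{64}.
General: c(n) = A·(-7)^n + \frac{n}{8} + \frac{23}{64}.
Apply c(0) = -4: A + \frac{23}{64} = -4 ⇒ A = - \frac{279}{64}.
So c(n) = - \frac{279 \left(-7\right)^{n}}{64} + \frac{n}{8} + \frac{23}{64}.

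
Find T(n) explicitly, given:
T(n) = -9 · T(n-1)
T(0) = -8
Pure geometric recurrence with ratio -9.
By induction T(n) = T(0) · (-9)^n = - 8 \left(-9\right)^{n}.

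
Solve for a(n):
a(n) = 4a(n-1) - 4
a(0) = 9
First-order linear non-homogeneous.
Homogeneous solution: a_h(n) = A·(4)^n.
Try constant particular solution a_p = K: K = 4K - 4 ⇒ K = \frac{4}{3}.
General: a(n) = A·(4)^n + \frac{4}{3}.
Apply a(0) = 9: A + \frac{4}{3} = 9 ⇒ A = \frac{23}{3}.
So a(n) = \frac{23 \cdot 4^{n}}{3} + \frac{4}{3}.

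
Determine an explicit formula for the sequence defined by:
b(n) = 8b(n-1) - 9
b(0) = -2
First-order linear non-homogeneous.
Homogeneous solution: b_h(n) = A·(8)^n.
Try constant particular solution b_p = K: K = 8K - 9 ⇒ K = \frac{9}{7}.
General: b(n) = A·(8)^n + \frac{9}{7}.
Apply b(0) = -2: A + \frac{9}{7} = -2 ⇒ A = - \frac{23}{7}.
So b(n) = \frac{9}{7} - \frac{23 \cdot 8^{n}}{7}.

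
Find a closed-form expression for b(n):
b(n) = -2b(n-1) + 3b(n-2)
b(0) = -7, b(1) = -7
Characteristic equation: x² + 2x - 3 = 0, which factors as (x - (-3))(x - (1)) = 0.
Roots r₁ = -3, r₂ = 1 (distinct).
General solution: b(n) = A·(-3)^n + B·(1)^n.
From b(0) = -7: A + B = -7.
From b(1) = -7: -3A + B = -7.
Solving: A = 0, B = -7.
So b(n) = -7.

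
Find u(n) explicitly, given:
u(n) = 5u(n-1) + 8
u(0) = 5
First-order linear non-homogeneous.
Homogeneous solution: u_h(n) = A·(5)^n.
Try constant particular solution u_p = K: K = 5K + 8 ⇒ K = -2.
General: u(n) = A·(5)^n - 2.
Apply u(0) = 5: A - 2 = 5 ⇒ A = 7.
So u(n) = 7 \cdot 5^{n} - 2.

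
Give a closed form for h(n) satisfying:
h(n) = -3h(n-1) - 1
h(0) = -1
First-order linear non-homogeneous.
Homogeneous solution: h_h(n) = A·(-3)^n.
Try constant particular solution h_p = K: K = -3K - 1 ⇒ K = - \frac{1}{4}.
General: h(n) = A·(-3)^n - \frac{1}{4}.
Apply h(0) = -1: A - \frac{1}{4} = -1 ⇒ A = - \frac{3}{4}.
So h(n) = - \frac{3 \left(-3\right)^{n}}{4} - \frac{1}{4}.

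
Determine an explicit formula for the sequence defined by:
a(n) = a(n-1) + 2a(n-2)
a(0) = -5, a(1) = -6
Characteristic equation: x² - x - 2 = 0, which factors as (x - (2))(x - (-1)) = 0.
Roots r₁ = 2, r₂ = -1 (distinct).
General solution: a(n) = A·(2)^n + B·(-1)^n.
From a(0) = -5: A + B = -5.
From a(1) = -6: 2A - B = -6.
Solving: A = - \frac{11}{3}, B = - \frac{4}{3}.
So a(n) = - \frac{4 \left(-1\right)^{n}}{3} - \frac{11 \cdot 2^{n}}{3}.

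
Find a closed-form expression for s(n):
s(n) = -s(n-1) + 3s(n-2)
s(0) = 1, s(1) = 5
Characteristic equation: x² + x - 3 = 0.
Discriminant Δ = (-1)² + 4·(3) = 13.
Roots r₁,₂ = (-1 ± √13)/2, so r₁ = - \frac{1}{2} + \frac{\sqrt{13}}{2}, r₂ = - \frac{\sqrt{13}}{2} - \frac{1}{2}.
General solution: s(n) = A·r₁^n + B·r₂^n.
From the initial conditions, A + B = 1 and r₁A + r₂B = 5.
Since r₁ - r₂ = √13: A = (5 - (1)r₂)/√13 = \frac{1}{2} + \frac{11 \sqrt{13}}{26}, and B = 1 - A = \frac{1}{2} - \frac{11 \sqrt{13}}{26}.
So s(n) = \left(\frac{1}{2} + \frac{11 \sqrt{13}}{26}\right)\left(- \frac{1}{2} + \frac{\sqrt{13}}{2}\right)^n + \left(\frac{1}{2} - \frac{11 \sqrt{13}}{26}\right)\left(- \frac{\sqrt{13}}{2} - \frac{1}{2}\right)^n.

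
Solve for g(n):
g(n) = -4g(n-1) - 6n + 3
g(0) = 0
First-order linear with linear forcing.
Homogeneous solution: g_h(n) = A·(-4)^n.
Try particular g_p(n) = pn + q. Substituting:
  pn + q = -4(p(n-1) + q) - 6n + 3.
Matching the n-coefficient: p = -4p - 6 ⇒ p = - \frac{6}{5}.
Matching constants: q = 4p - 4q + 3 ⇒ q = - \frac{9}{25}.
General: g(n) = A·(-4)^n - \frac{6 n}{5} - \frac{9}{25}.
Apply g(0) = 0: A - \frac{9}{25} = 0 ⇒ A = \frac{9}{25}.
So g(n) = \frac{9 \left(-4\right)^{n}}{25} - \frac{6 n}{5} - \frac{9}{25}.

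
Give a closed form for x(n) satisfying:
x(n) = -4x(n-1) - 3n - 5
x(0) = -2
First-order linear with linear forcing.
Homogeneous solution: x_h(n) = A·(-4)^n.
Try particular x_p(n) = pn + q. Substituting:
  pn + q = -4(p(n-1) + q) - 3n - 5.
Matching the n-coefficient: p = -4p - 3 ⇒ p = - \frac{3}{5}.
Matching constants: q = 4p - 4q - 5 ⇒ q = - \frac{37}{25}.
General: x(n) = A·(-4)^n - \frac{3 n}{5} - \frac{37}{25}.
Apply x(0) = -2: A - \frac{37}{25} = -2 ⇒ A = - \frac{13}{25}.
So x(n) = - \frac{13 \left(-4\right)^{n}}{25} - \frac{3 n}{5} - \frac{37}{25}.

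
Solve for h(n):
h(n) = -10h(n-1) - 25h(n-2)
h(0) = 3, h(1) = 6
Characteristic equation: x² + 10x + 25 = 0, which is (x - (-5))².
Repeated root r = -5.
General solution: h(n) = (A + Bn)·(-5)^n.
From h(0) = 3: A = 3.
From h(1) = 6: (A + B)·(-5) = 6 ⇒ B = - \frac{21}{5}.
So h(n) = \left(3 - \frac{21 n}{5}\right) \cdot (-5)^n.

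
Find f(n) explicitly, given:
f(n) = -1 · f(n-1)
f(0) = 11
Pure geometric recurrence with ratio -1.
By induction f(n) = f(0) · (-1)^n = 11 \left(-1\right)^{n}.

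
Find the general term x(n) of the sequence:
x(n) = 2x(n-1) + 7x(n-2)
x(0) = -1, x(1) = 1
Characteristic equation: x² - 2x - 7 = 0.
Discriminant Δ = (2)² + 4·(7) = 32.
Roots r₁,₂ = (2 ± √32)/2, so r₁ = 1 + 2 \sqrt{2}, r₂ = 1 - 2 \sqrt{2}.
General solution: x(n) = A·r₁^n + B·r₂^n.
From the initial conditions, A + B = -1 and r₁A + r₂B = 1.
Since r₁ - r₂ = √32: A = (1 - (-1)r₂)/√32 = - \frac{1}{2} + \frac{\sqrt{2}}{4}, and B = -1 - A = - \frac{1}{2} - \frac{\sqrt{2}}{4}.
So x(n) = \left(- \frac{1}{2} + \frac{\sqrt{2}}{4}\right)\left(1 + 2 \sqrt{2}\right)^n + \left(- \frac{1}{2} - \frac{\sqrt{2}}{4}\right)\left(1 - 2 \sqrt{2}\right)^n.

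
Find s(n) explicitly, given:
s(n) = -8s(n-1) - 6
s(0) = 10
First-order linear non-homogeneous.
Homogeneous solution: s_h(n) = A·(-8)^n.
Try constant particular solution s_p = K: K = -8K - 6 ⇒ K = - \frac{2}{3}.
General: s(n) = A·(-8)^n - \frac{2}{3}.
Apply s(0) = 10: A - \frac{2}{3} = 10 ⇒ A = \frac{32}{3}.
So s(n) = \frac{32 \left(-8\right)^{n}}{3} - \frac{2}{3}.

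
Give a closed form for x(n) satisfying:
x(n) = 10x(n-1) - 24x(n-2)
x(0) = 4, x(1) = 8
Characteristic equation: x² - 10x + 24 = 0, which factors as (x - (6))(x - (4)) = 0.
Roots r₁ = 6, r₂ = 4 (distinct).
General solution: x(n) = A·(6)^n + B·(4)^n.
From x(0) = 4: A + B = 4.
From x(1) = 8: 6A + 4B = 8.
Solving: A = -4, B = 8.
So x(n) = 8 \cdot 4^{n} - 4 \cdot 6^{n}.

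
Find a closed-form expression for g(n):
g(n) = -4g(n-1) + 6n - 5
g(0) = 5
First-order linear with linear forcing.
Homogeneous solution: g_h(n) = A·(-4)^n.
Try particular g_p(n) = pn + q. Substituting:
  pn + q = -4(p(n-1) + q) + 6n - 5.
Matching the n-coefficient: p = -4p + 6 ⇒ p = \frac{6}{5}.
Matching constants: q = 4p - 4q - 5 ⇒ q = - \frac{1}{25}.
General: g(n) = A·(-4)^n + \frac{6 n}{5} - \frac{1}{25}.
Apply g(0) = 5: A - \frac{1}{25} = 5 ⇒ A = \frac{126}{25}.
So g(n) = \frac{126 \left(-4\right)^{n}}{25} + \frac{6 n}{5} - \frac{1}{25}.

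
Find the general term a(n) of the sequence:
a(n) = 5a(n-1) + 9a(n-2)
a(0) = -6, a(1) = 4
Characteristic equation: x² - 5x - 9 = 0.
Discriminant Δ = (5)² + 4·(9) = 61.
Roots r₁,₂ = (5 ± √61)/2, so r₁ = \frac{5}{2} + \frac{\sqrt{61}}{2}, r₂ = \frac{5}{2} - \frac{\sqrt{61}}{2}.
General solution: a(n) = A·r₁^n + B·r₂^n.
From the initial conditions, A + B = -6 and r₁A + r₂B = 4.
Since r₁ - r₂ = √61: A = (4 - (-6)r₂)/√61 = -3 + \frac{19 \sqrt{61}}{61}, and B = -6 - A = -3 - \frac{19 \sqrt{61}}{61}.
So a(n) = \left(-3 + \frac{19 \sqrt{61}}{61}\right)\left(\frac{5}{2} + \frac{\sqrt{61}}{2}\right)^n + \left(-3 - \frac{19 \sqrt{61}}{61}\right)\left(\frac{5}{2} - \frac{\sqrt{61}}{2}\right)^n.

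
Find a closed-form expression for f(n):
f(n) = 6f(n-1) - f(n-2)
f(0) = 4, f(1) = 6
Characteristic equation: x² - 6x + 1 = 0.
Discriminant Δ = (6)² + 4·(-1) = 32.
Roots r₁,₂ = (6 ± √32)/2, so r₁ = 2 \sqrt{2} + 3, r₂ = 3 - 2 \sqrt{2}.
General solution: f(n) = A·r₁^n + B·r₂^n.
From the initial conditions, A + B = 4 and r₁A + r₂B = 6.
Since r₁ - r₂ = √32: A = (6 - (4)r₂)/√32 = 2 - \frac{3 \sqrt{2}}{4}, and B = 4 - A = \frac{3 \sqrt{2}}{4} + 2.
So f(n) = \left(2 - \frac{3 \sqrt{2}}{4}\right)\left(2 \sqrt{2} + 3\right)^n + \left(\frac{3 \sqrt{2}}{4} + 2\right)\left(3 - 2 \sqrt{2}\right)^n.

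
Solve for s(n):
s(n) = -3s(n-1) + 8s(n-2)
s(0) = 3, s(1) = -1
Characteristic equation: x² + 3x - 8 = 0.
Discriminant Δ = (-3)² + 4·(8) = 41.
Roots r₁,₂ = (-3 ± √41)/2, so r₁ = - \frac{3}{2} + \frac{\sqrt{41}}{2}, r₂ = - \frac{\sqrt{41}}{2} - \frac{3}{2}.
General solution: s(n) = A·r₁^n + B·r₂^n.
From the initial conditions, A + B = 3 and r₁A + r₂B = -1.
Since r₁ - r₂ = √41: A = (-1 - (3)r₂)/√41 = \frac{7 \sqrt{41}}{82} + \frac{3}{2}, and B = 3 - A = \frac{3}{2} - \frac{7 \sqrt{41}}{82}.
So s(n) = \left(\frac{7 \sqrt{41}}{82} + \frac{3}{2}\right)\left(- \frac{3}{2} + \frac{\sqrt{41}}{2}\right)^n + \left(\frac{3}{2} - \frac{7 \sqrt{41}}{82}\right)\left(- \frac{\sqrt{41}}{2} - \frac{3}{2}\right)^n.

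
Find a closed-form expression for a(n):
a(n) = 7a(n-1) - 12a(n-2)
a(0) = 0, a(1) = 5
Characteristic equation: x² - 7x + 12 = 0, which factors as (x - (3))(x - (4)) = 0.
Roots r₁ = 3, r₂ = 4 (distinct).
General solution: a(n) = A·(3)^n + B·(4)^n.
From a(0) = 0: A + B = 0.
From a(1) = 5: 3A + 4B = 5.
Solving: A = -5, B = 5.
So a(n) = - 5 \cdot 3^{n} + 5 \cdot 4^{n}.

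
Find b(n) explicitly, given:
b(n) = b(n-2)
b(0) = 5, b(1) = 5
Characteristic equation: x² - 1 = 0, which factors as (x - (1))(x - (-1)) = 0.
Roots r₁ = 1, r₂ = -1 (distinct).
General solution: b(n) = A·(1)^n + B·(-1)^n.
From b(0) = 5: A + B = 5.
From b(1) = 5: A - B = 5.
Solving: A = 5, B = 0.
So b(n) = 5.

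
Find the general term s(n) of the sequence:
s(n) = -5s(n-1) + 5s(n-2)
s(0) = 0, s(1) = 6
Characteristic equation: x² + 5x - 5 = 0.
Discriminant Δ = (-5)² + 4·(5) = 45.
Roots r₁,₂ = (-5 ± √45)/2, so r₁ = - \frac{5}{2} + \frac{3 \sqrt{5}}{2}, r₂ = - \frac{3 \sqrt{5}}{2} - \frac{5}{2}.
General solution: s(n) = A·r₁^n + B·r₂^n.
From the initial conditions, A + B = 0 and r₁A + r₂B = 6.
Since r₁ - r₂ = √45: A = (6 - (0)r₂)/√45 = \frac{2 \sqrt{5}}{5}, and B = 0 - A = - \frac{2 \sqrt{5}}{5}.
So s(n) = \left(\frac{2 \sqrt{5}}{5}\right)\left(- \frac{5}{2} + \frac{3 \sqrt{5}}{2}\right)^n + \left(- \frac{2 \sqrt{5}}{5}\right)\left(- \frac{3 \sqrt{5}}{2} - \frac{5}{2}\right)^n.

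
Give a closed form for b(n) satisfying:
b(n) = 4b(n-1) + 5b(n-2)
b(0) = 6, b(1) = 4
Characteristic equation: x² - 4x - 5 = 0, which factors as (x - (-1))(x - (5)) = 0.
Roots r₁ = -1, r₂ = 5 (distinct).
General solution: b(n) = A·(-1)^n + B·(5)^n.
From b(0) = 6: A + B = 6.
From b(1) = 4: -A + 5B = 4.
Solving: A = \frac{13}{3}, B = \frac{5}{3}.
So b(n) = \frac{13 \left(-1\right)^{n}}{3} + \frac{5 \cdot 5^{n}}{3}.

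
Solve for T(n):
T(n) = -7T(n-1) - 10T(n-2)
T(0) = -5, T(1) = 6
Characteristic equation: x² + 7x + 10 = 0, which factors as (x - (-5))(x - (-2)) = 0.
Roots r₁ = -5, r₂ = -2 (distinct).
General solution: T(n) = A·(-5)^n + B·(-2)^n.
From T(0) = -5: A + B = -5.
From T(1) = 6: -5A - 2B = 6.
Solving: A = \frac{4}{3}, B = - \frac{19}{3}.
So T(n) = - \frac{19 \left(-2\right)^{n}}{3} + \frac{4 \left(-5\right)^{n}}{3}.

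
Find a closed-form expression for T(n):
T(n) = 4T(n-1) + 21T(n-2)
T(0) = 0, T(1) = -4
Characteristic equation: x² - 4x - 21 = 0, which factors as (x - (7))(x - (-3)) = 0.
Roots r₁ = 7, r₂ = -3 (distinct).
General solution: T(n) = A·(7)^n + B·(-3)^n.
From T(0) = 0: A + B = 0.
From T(1) = -4: 7A - 3B = -4.
Solving: A = - \frac{2}{5}, B = \frac{2}{5}.
So T(n) = \frac{2 \left(-3\right)^{n}}{5} - \frac{2 \cdot 7^{n}}{5}.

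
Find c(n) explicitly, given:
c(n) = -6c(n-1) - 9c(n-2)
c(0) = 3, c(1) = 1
Characteristic equation: x² + 6x + 9 = 0, which is (x - (-3))².
Repeated root r = -3.
General solution: c(n) = (A + Bn)·(-3)^n.
From c(0) = 3: A = 3.
From c(1) = 1: (A + B)·(-3) = 1 ⇒ B = - \frac{10}{3}.
So c(n) = \left(3 - \frac{10 n}{3}\right) \cdot (-3)^n.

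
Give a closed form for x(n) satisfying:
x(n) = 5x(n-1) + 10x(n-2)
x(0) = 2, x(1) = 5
Characteristic equation: x² - 5x - 10 = 0.
Discriminant Δ = (5)² + 4·(10) = 65.
Roots r₁,₂ = (5 ± √65)/2, so r₁ = \frac{5}{2} + \frac{\sqrt{65}}{2}, r₂ = \frac{5}{2} - \frac{\sqrt{65}}{2}.
General solution: x(n) = A·r₁^n + B·r₂^n.
From the initial conditions, A + B = 2 and r₁A + r₂B = 5.
Since r₁ - r₂ = √65: A = (5 - (2)r₂)/√65 = 1, and B = 2 - A = 1.
So x(n) = \left(1\right)\left(\frac{5}{2} + \frac{\sqrt{65}}{2}\right)^n + \left(1\right)\left(\frac{5}{2} - \frac{\sqrt{65}}{2}\right)^n.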